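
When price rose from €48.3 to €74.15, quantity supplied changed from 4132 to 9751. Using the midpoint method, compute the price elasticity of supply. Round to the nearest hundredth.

1.92

%ΔQ = (9751 − 4132)/[(4132 + 9751)/2] = 5619/6941.5 ≈ 0.8095.
%Δp = (74.15 − 48.3)/[(48.3 + 74.15)/2] = 25.85/61.225 ≈ 0.4222.
Arc elasticity E = %ΔQ/%Δp ≈ 0.8095/0.4222 ≈ 1.92.
|E| > 1: supply is elastic over this range.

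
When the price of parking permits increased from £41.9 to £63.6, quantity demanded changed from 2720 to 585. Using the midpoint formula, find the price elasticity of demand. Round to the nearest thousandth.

%Δq = (585 − 2720)/[(2720 + 585)/2] = -2135/1652.5 ≈ -1.2920.
%Δp = (63.6 − 41.9)/[(41.9 + 63.6)/2] = 21.7/52.75 ≈ 0.4114.
Arc elasticity E = %Δq/%Δp ≈ -1.2920/0.4114 ≈ -3.141.
|E| > 1: demand is elastic over this range.

-3.141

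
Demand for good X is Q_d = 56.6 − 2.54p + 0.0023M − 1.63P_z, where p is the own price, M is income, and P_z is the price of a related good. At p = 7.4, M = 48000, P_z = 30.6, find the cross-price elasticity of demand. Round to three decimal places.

-0.507

At the given point, Q_d = 56.6 − 2.54(7.4) + 0.0023(48000) − 1.63(30.6) = 56.6 − 18.796 + 110.4 − 49.878 = 98.326.
∂Q_d/∂P_z = −1.63, so E_xy = -1.63·(30.6/98.326) ≈ -0.507.
E_xy < 0: the goods are complements.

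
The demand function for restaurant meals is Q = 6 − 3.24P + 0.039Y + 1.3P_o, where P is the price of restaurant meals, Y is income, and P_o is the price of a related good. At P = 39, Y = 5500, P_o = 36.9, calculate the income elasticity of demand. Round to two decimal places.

Evaluating quantity at (P, Y, P_o) gives Q = 6 − 3.24(39) + 0.039(5500) + 1.3(36.9) = 6 − 126.36 + 214.5 + 47.97 = 142.11.
∂Q/∂Y = +0.039, so E_I = 0.039·(5500/142.11) ≈ 1.51.
E_I > 1: normal good (luxury).

1.51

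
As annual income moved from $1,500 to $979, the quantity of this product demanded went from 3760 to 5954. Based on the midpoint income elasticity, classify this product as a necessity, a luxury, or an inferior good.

%ΔQ = (5954 − 3760)/[(3760+5954)/2] = 2194/4857 ≈ 0.4517.
%ΔI = (979 − 1,500)/[(1,500+979)/2] = -521/1239.5 ≈ -0.4203.
E_I = %ΔQ/%ΔI ≈ -1.075.
E_I < 0: inferior good.

inferior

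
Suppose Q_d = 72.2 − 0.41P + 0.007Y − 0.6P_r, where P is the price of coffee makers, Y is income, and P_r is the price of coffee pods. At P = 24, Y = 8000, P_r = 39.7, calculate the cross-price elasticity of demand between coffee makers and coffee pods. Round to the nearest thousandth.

First evaluate Q_d: 72.2 − 0.41(24) + 0.007(8000) − 0.6(39.7) = 72.2 − 9.84 + 56 − 23.82 = 94.54.
∂Q_d/∂P_r = −0.6, so E_xy = -0.6·(39.7/94.54) ≈ -0.252.
E_xy < 0: the goods are complements.

-0.252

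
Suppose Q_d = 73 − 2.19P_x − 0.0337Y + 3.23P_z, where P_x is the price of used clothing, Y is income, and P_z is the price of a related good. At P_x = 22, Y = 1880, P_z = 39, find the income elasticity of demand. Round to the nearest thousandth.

-0.725

First evaluate Q_d: 73 − 2.19(22) − 0.0337(1880) + 3.23(39) = 73 − 48.18 − 63.356 + 125.97 = 87.434.
∂Q_d/∂Y = −0.0337, so E_I = -0.0337·(1880/87.434) ≈ -0.725.
E_I < 0: inferior good.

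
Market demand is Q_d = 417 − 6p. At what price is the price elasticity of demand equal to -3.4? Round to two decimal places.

Set −bp/(a − bp) = −3.4 ⇒ bp = 3.4(a − bp) ⇒ bp(1+3.4) = 3.4·a.
p = 3.4·417/(6·4.4) ≈ 53.70.

53.70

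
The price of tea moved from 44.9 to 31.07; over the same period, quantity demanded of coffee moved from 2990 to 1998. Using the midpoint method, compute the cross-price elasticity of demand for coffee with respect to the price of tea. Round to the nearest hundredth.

%ΔQ_x = (1998 − 2990)/[(2990+1998)/2] = -992/2494 ≈ -0.3978.
%ΔP_y = (31.07 − 44.9)/[(44.9+31.07)/2] ≈ -0.3641.
E_xy = -0.3978/-0.3641 ≈ 1.09.
E_xy > 0, so coffee and tea are substitutes.

1.09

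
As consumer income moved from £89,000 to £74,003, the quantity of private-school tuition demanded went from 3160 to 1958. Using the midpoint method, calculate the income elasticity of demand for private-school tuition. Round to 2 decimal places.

2.55

%ΔQ = (1958 − 3160)/[(3160+1958)/2] = -1202/2559 ≈ -0.4697.
%ΔI = (74,003 − 89,000)/[(89,000+74,003)/2] = -14997/81501.5 ≈ -0.1840.
E_I = %ΔQ/%ΔI ≈ 2.55.
E_I > 1: normal good (luxury).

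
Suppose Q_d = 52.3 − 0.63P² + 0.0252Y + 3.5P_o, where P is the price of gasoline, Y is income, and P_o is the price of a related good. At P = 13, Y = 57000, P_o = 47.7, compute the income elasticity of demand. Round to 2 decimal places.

0.93

At the given point, Q_d = 52.3 − 0.63(13)² + 0.0252(57000) + 3.5(47.7) = 52.3 − 106.47 + 1436.4 + 166.95 = 1549.18.
∂Q_d/∂Y = +0.0252, so E_I = 0.0252·(57000/1549.18) ≈ 0.93.
E_I ∈ (0,1): normal good (necessity).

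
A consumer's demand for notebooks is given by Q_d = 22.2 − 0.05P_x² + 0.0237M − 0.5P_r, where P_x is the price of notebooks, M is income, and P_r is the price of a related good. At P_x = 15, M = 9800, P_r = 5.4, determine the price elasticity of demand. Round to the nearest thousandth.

First evaluate Q_d: 22.2 − 0.05(15)² + 0.0237(9800) − 0.5(5.4) = 22.2 − 11.25 + 232.26 − 2.7 = 240.51.
∂Q_d/∂P_x = −2·0.05·P_x = -1.5, so E_p = -1.5·(15/240.51) ≈ -0.094.
|E_p| < 1: demand is inelastic.

-0.094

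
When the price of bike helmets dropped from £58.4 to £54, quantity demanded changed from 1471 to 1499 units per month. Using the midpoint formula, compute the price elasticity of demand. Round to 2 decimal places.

-0.24

%ΔQ = (1499 − 1471)/[(1471 + 1499)/2] = 28/1485 ≈ 0.0189.
%ΔP = (54 − 58.4)/[(58.4 + 54)/2] = -4.4/56.2 ≈ -0.0783.
Arc elasticity E = %ΔQ/%ΔP ≈ 0.0189/-0.0783 ≈ -0.24.
|E| < 1: demand is inelastic over this range.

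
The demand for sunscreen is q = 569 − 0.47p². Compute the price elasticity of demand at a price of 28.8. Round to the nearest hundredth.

-4.35

At p = 28.8, q = 179.1632.
dq/dp = −2·0.47·p = −27.072.
Point elasticity E = (dq/dp)·(p/q) = -27.072 × 28.8/179.1632 ≈ -4.35.
|E| > 1, so demand is elastic at this price.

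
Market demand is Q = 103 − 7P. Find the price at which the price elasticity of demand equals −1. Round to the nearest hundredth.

7.36

For linear demand Q = a − bP, E = −bP/(a − bP). |E| = 1 ⇒ bP = a − bP ⇒ P = a/(2b).
P = 103/(2·7) ≈ 7.36.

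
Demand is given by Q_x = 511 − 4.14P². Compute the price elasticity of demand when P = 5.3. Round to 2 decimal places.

-0.59

At P = 5.3, Q_x = 394.7074.
dQ_x/dP = −2·4.14·P = −43.884.
Point elasticity E = (dQ_x/dP)·(P/Q_x) = -43.884 × 5.3/394.7074 ≈ -0.59.
|E| < 1, so demand is inelastic at this price.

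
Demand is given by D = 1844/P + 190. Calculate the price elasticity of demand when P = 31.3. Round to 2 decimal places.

-0.24

At P = 31.3, D = 248.9137.
dD/dP = −1844/P² = −1.8822.
Point elasticity E = (dD/dP)·(P/D) = -1.8822 × 31.3/248.9137 ≈ -0.24.
|E| < 1, so demand is inelastic at this price.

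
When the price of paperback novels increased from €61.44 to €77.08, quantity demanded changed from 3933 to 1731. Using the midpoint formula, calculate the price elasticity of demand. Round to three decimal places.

%ΔQ = (1731 − 3933)/[(3933 + 1731)/2] = -2202/2832 ≈ -0.7775.
%Δp = (77.08 − 61.44)/[(61.44 + 77.08)/2] = 15.64/69.26 ≈ 0.2258.
Arc elasticity E = %ΔQ/%Δp ≈ -0.7775/0.2258 ≈ -3.443.
|E| > 1: demand is elastic over this range.

-3.443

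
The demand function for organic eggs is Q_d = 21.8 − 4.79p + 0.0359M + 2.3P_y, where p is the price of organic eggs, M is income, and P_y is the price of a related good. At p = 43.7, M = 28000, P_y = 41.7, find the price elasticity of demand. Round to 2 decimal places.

-0.23

Evaluating quantity at (p, M, P_y) gives Q_d = 21.8 − 4.79(43.7) + 0.0359(28000) + 2.3(41.7) = 21.8 − 209.323 + 1005.2 + 95.91 = 913.587.
∂Q_d/∂p = −4.79, so E_p = (−4.79)·(43.7/913.587) ≈ -0.23.
|E_p| < 1: demand is inelastic.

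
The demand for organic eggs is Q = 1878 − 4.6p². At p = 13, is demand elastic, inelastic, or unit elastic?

elastic

At p = 13, Q = 1100.6.
dQ/dp = −2·4.6·p = −119.6.
Point elasticity E = (dQ/dp)·(p/Q) = -119.6 × 13/1100.6 ≈ -1.413.
|E| ≈ 1.413 > 1, so demand is elastic.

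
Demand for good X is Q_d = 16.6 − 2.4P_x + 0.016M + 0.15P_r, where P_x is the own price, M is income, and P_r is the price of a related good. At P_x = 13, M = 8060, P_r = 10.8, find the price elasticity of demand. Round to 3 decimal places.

Substituting, Q_d = 16.6 − 2.4(13) + 0.016(8060) + 0.15(10.8) = 16.6 − 31.2 + 128.96 + 1.62 = 115.98.
∂Q_d/∂P_x = −2.4, so E_p = (−2.4)·(13/115.98) ≈ -0.269.
|E_p| < 1: demand is inelastic.

-0.269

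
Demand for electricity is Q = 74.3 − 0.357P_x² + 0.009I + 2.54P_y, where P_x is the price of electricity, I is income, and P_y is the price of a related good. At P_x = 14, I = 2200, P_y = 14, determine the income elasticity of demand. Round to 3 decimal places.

0.332

Evaluating quantity at (P_x, I, P_y) gives Q = 74.3 − 0.357(14)² + 0.009(2200) + 2.54(14) = 74.3 − 69.972 + 19.8 + 35.56 = 59.688.
∂Q/∂I = +0.009, so E_I = 0.009·(2200/59.688) ≈ 0.332.
E_I ∈ (0,1): normal good (necessity).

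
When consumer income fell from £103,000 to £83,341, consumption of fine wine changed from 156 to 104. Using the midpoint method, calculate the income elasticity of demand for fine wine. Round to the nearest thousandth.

1.896

%ΔQ = (104 − 156)/[(156+104)/2] = -52/130 ≈ -0.4000.
%ΔI = (83,341 − 103,000)/[(103,000+83,341)/2] = -19659/93170.5 ≈ -0.2110.
E_I = %ΔQ/%ΔI ≈ 1.896.
E_I > 1: normal good (luxury).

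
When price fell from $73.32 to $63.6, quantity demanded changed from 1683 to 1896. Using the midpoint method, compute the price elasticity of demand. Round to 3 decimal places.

%ΔQ = (1896 − 1683)/[(1683 + 1896)/2] = 213/1789.5 ≈ 0.1190.
%ΔP = (63.6 − 73.32)/[(73.32 + 63.6)/2] = -9.72/68.46 ≈ -0.1420.
Arc elasticity E = %ΔQ/%ΔP ≈ 0.1190/-0.1420 ≈ -0.838.
|E| < 1: demand is inelastic over this range.

-0.838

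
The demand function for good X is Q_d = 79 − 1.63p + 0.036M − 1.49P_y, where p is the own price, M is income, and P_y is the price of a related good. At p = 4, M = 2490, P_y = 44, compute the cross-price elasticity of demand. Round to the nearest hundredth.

Substituting, Q_d = 79 − 1.63(4) + 0.036(2490) − 1.49(44) = 79 − 6.52 + 89.64 − 65.56 = 96.56.
∂Q_d/∂P_y = −1.49, so E_xy = -1.49·(44/96.56) ≈ -0.68.
E_xy < 0: the goods are complements.

-0.68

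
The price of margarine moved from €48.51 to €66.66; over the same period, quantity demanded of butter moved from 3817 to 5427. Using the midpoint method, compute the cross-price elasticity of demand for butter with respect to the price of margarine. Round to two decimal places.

1.11

%ΔQ_x = (5427 − 3817)/[(3817+5427)/2] = 1610/4622 ≈ 0.3483.
%ΔP_y = (66.66 − 48.51)/[(48.51+66.66)/2] ≈ 0.3152.
E_xy = 0.3483/0.3152 ≈ 1.11.
E_xy > 0, so butter and margarine are substitutes.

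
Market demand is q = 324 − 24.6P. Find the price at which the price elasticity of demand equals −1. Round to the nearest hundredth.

6.59

For linear demand q = a − bP, E = −bP/(a − bP). |E| = 1 ⇒ bP = a − bP ⇒ P = a/(2b).
P = 324/(2·24.6) ≈ 6.59.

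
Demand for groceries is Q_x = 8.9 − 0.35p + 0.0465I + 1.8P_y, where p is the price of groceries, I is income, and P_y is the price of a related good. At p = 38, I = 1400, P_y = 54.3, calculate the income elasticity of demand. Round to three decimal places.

0.411

Q_x = 8.9 − 0.35(38) + 0.0465(1400) + 1.8(54.3) = 8.9 − 13.3 + 65.1 + 97.74 = 158.44.
∂Q_x/∂I = +0.0465, so E_I = 0.0465·(1400/158.44) ≈ 0.411.
E_I ∈ (0,1): normal good (necessity).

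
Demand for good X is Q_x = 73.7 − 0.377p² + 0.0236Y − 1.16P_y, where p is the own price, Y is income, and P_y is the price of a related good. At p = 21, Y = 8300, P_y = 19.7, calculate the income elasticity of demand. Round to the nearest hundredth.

At the given point, Q_x = 73.7 − 0.377(21)² + 0.0236(8300) − 1.16(19.7) = 73.7 − 166.257 + 195.88 − 22.852 = 80.471.
∂Q_x/∂Y = +0.0236, so E_I = 0.0236·(8300/80.471) ≈ 2.43.
E_I > 1: normal good (luxury).

2.43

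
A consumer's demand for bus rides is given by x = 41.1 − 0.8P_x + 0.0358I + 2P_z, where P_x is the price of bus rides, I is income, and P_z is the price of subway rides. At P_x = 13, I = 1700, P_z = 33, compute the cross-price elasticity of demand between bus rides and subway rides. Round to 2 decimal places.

0.42

Substituting, x = 41.1 − 0.8(13) + 0.0358(1700) + 2(33) = 41.1 − 10.4 + 60.86 + 66 = 157.56.
∂x/∂P_z = +2, so E_xy = 2·(33/157.56) ≈ 0.42.
E_xy > 0: the goods are substitutes.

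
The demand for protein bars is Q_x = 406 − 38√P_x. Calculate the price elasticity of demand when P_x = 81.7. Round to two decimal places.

-2.75

At P_x = 81.7, Q_x = 62.5254.
dQ_x/dP_x = −38/(2√P_x) = −38/(2·9.0388).
Point elasticity E = (dQ_x/dP_x)·(P_x/Q_x) = -2.102 × 81.7/62.5254 ≈ -2.75.
|E| > 1, so demand is elastic at this price.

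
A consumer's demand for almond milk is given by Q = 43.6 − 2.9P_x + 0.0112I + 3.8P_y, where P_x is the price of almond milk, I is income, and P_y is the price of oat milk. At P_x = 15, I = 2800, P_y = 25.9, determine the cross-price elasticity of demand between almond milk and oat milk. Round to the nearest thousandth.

0.758

Evaluating quantity at (P_x, I, P_y) gives Q = 43.6 − 2.9(15) + 0.0112(2800) + 3.8(25.9) = 43.6 − 43.5 + 31.36 + 98.42 = 129.88.
∂Q/∂P_y = +3.8, so E_xy = 3.8·(25.9/129.88) ≈ 0.758.
E_xy > 0: the goods are substitutes.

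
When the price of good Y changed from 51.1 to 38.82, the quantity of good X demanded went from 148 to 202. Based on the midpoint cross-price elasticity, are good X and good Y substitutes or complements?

complements

%ΔQ_x = (202 − 148)/[(148+202)/2] = 54/175 ≈ 0.3086.
%ΔP_y = (38.82 − 51.1)/[(51.1+38.82)/2] ≈ -0.2731.
E_xy = 0.3086/-0.2731 ≈ -1.130.
E_xy < 0, so the goods are complements.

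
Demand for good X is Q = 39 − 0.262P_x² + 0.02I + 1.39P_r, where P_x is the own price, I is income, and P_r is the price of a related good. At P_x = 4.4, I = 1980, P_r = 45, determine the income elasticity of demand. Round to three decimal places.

0.291

First evaluate Q: 39 − 0.262(4.4)² + 0.02(1980) + 1.39(45) = 39 − 5.0723 + 39.6 + 62.55 = 136.0777.
∂Q/∂I = +0.02, so E_I = 0.02·(1980/136.0777) ≈ 0.291.
E_I ∈ (0,1): normal good (necessity).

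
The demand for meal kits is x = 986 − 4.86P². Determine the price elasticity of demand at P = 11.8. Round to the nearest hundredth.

At P = 11.8, x = 309.2936.
dx/dP = −2·4.86·P = −114.696.
Point elasticity E = (dx/dP)·(P/x) = -114.696 × 11.8/309.2936 ≈ -4.38.
|E| > 1, so demand is elastic at this price.

-4.38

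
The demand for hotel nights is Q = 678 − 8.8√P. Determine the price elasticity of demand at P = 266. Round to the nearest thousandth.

-0.134

At P = 266, Q = 534.4763.
dQ/dP = −8.8/(2√P) = −8.8/(2·16.3095).
Point elasticity E = (dQ/dP)·(P/Q) = -0.2698 × 266/534.4763 ≈ -0.134.
|E| < 1, so demand is inelastic at this price.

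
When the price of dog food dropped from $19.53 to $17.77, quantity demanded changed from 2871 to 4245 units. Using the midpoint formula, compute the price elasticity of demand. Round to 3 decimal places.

%ΔQ = (4245 − 2871)/[(2871 + 4245)/2] = 1374/3558 ≈ 0.3862.
%Δp = (17.77 − 19.53)/[(19.53 + 17.77)/2] = -1.76/18.65 ≈ -0.0944.
Arc elasticity E = %ΔQ/%Δp ≈ 0.3862/-0.0944 ≈ -4.092.
|E| > 1: demand is elastic over this range.

-4.092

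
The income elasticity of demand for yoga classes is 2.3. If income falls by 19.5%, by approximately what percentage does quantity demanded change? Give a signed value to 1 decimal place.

-44.9

%ΔQ ≈ E × %ΔI = (2.3) × (-19.5%) ≈ -44.9%.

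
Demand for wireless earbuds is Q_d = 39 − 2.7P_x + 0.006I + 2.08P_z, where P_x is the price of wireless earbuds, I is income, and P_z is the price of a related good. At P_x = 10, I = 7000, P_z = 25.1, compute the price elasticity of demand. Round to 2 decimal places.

-0.25

Substituting, Q_d = 39 − 2.7(10) + 0.006(7000) + 2.08(25.1) = 39 − 27 + 42 + 52.208 = 106.208.
∂Q_d/∂P_x = −2.7, so E_p = (−2.7)·(10/106.208) ≈ -0.25.
|E_p| < 1: demand is inelastic.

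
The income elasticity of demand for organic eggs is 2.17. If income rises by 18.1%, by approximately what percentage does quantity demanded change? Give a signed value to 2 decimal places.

39.28

%ΔQ ≈ E × %ΔI = (2.17) × (18.1%) ≈ 39.28%.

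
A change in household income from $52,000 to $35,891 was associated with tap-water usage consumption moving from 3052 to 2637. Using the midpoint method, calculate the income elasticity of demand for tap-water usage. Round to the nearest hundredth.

%ΔQ = (2637 − 3052)/[(3052+2637)/2] = -415/2844.5 ≈ -0.1459.
%ΔI = (35,891 − 52,000)/[(52,000+35,891)/2] = -16109/43945.5 ≈ -0.3666.
E_I = %ΔQ/%ΔI ≈ 0.40.
E_I ∈ (0,1): normal good (necessity).

0.40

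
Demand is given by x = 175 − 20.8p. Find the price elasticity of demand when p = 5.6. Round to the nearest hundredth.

-1.99

At p = 5.6, x = 58.52.
dx/dp = −20.8.
Point elasticity E = (dx/dp)·(p/x) = -20.8 × 5.6/58.52 ≈ -1.99.
|E| > 1, so demand is elastic at this price.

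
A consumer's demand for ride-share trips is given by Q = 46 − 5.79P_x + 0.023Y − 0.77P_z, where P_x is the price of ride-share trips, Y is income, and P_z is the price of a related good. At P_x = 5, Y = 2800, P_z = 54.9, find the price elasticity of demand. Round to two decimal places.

At the given point, Q = 46 − 5.79(5) + 0.023(2800) − 0.77(54.9) = 46 − 28.95 + 64.4 − 42.273 = 39.177.
∂Q/∂P_x = −5.79, so E_p = (−5.79)·(5/39.177) ≈ -0.74.
|E_p| < 1: demand is inelastic.

-0.74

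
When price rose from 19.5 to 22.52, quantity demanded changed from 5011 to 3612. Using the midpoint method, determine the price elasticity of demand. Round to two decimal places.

%Δq = (3612 − 5011)/[(5011 + 3612)/2] = -1399/4311.5 ≈ -0.3245.
%ΔP = (22.52 − 19.5)/[(19.5 + 22.52)/2] = 3.02/21.01 ≈ 0.1437.
Arc elasticity E = %Δq/%ΔP ≈ -0.3245/0.1437 ≈ -2.26.
|E| > 1: demand is elastic over this range.

-2.26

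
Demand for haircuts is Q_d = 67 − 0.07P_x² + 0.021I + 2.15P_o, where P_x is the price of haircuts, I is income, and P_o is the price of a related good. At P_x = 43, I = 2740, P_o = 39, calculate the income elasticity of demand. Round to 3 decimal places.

0.729

At the given point, Q_d = 67 − 0.07(43)² + 0.021(2740) + 2.15(39) = 67 − 129.43 + 57.54 + 83.85 = 78.96.
∂Q_d/∂I = +0.021, so E_I = 0.021·(2740/78.96) ≈ 0.729.
E_I ∈ (0,1): normal good (necessity).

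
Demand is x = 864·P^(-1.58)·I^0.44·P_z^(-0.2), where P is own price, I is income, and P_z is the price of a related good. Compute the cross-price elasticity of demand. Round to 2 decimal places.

For a Cobb–Douglas (constant-elasticity) form x = A·P_z^α·…, the elasticity with respect to P_z equals the exponent α at every point.
Here the exponent on P_z is -0.2, so the cross-price elasticity of demand is -0.20.

-0.20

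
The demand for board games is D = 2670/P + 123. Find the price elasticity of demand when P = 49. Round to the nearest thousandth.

-0.307

At P = 49, D = 177.4898.
dD/dP = −2670/P² = −1.112.
Point elasticity E = (dD/dP)·(P/D) = -1.112 × 49/177.4898 ≈ -0.307.
|E| < 1, so demand is inelastic at this price.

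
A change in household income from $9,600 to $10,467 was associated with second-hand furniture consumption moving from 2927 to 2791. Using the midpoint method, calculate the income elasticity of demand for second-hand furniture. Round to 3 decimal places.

-0.551

%ΔQ = (2791 − 2927)/[(2927+2791)/2] = -136/2859 ≈ -0.0476.
%ΔY = (10,467 − 9,600)/[(9,600+10,467)/2] = 867/10033.5 ≈ 0.0864.
E_I = %ΔQ/%ΔY ≈ -0.551.
E_I < 0: inferior good.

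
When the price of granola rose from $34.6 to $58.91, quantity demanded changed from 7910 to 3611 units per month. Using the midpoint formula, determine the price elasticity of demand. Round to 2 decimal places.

%Δq = (3611 − 7910)/[(7910 + 3611)/2] = -4299/5760.5 ≈ -0.7463.
%ΔP = (58.91 − 34.6)/[(34.6 + 58.91)/2] = 24.31/46.755 ≈ 0.5199.
Arc elasticity E = %Δq/%ΔP ≈ -0.7463/0.5199 ≈ -1.44.
|E| > 1: demand is elastic over this range.

-1.44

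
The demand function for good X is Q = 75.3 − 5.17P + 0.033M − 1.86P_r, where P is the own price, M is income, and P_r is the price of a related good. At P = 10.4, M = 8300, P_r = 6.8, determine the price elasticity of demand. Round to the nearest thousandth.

First evaluate Q: 75.3 − 5.17(10.4) + 0.033(8300) − 1.86(6.8) = 75.3 − 53.768 + 273.9 − 12.648 = 282.784.
∂Q/∂P = −5.17, so E_p = (−5.17)·(10.4/282.784) ≈ -0.190.
|E_p| < 1: demand is inelastic.

-0.190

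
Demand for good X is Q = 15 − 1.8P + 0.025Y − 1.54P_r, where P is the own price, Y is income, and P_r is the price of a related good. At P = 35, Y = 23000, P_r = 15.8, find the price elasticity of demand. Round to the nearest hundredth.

Substituting, Q = 15 − 1.8(35) + 0.025(23000) − 1.54(15.8) = 15 − 63 + 575 − 24.332 = 502.668.
∂Q/∂P = −1.8, so E_p = (−1.8)·(35/502.668) ≈ -0.13.
|E_p| < 1: demand is inelastic.

-0.13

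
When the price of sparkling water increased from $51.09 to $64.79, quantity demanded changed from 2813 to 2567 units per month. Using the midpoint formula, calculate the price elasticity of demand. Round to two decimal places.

-0.39

%Δq = (2567 − 2813)/[(2813 + 2567)/2] = -246/2690 ≈ -0.0914.
%ΔP = (64.79 − 51.09)/[(51.09 + 64.79)/2] = 13.7/57.94 ≈ 0.2365.
Arc elasticity E = %Δq/%ΔP ≈ -0.0914/0.2365 ≈ -0.39.
|E| < 1: demand is inelastic over this range.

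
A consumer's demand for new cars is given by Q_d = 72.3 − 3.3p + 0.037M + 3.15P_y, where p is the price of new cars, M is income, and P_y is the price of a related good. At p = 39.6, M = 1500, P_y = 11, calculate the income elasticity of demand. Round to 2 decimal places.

1.75

Evaluating quantity at (p, M, P_y) gives Q_d = 72.3 − 3.3(39.6) + 0.037(1500) + 3.15(11) = 72.3 − 130.68 + 55.5 + 34.65 = 31.77.
∂Q_d/∂M = +0.037, so E_I = 0.037·(1500/31.77) ≈ 1.75.
E_I > 1: normal good (luxury).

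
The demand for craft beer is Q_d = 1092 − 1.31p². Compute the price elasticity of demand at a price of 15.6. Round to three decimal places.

-0.825

At p = 15.6, Q_d = 773.1984.
dQ_d/dp = −2·1.31·p = −40.872.
Point elasticity E = (dQ_d/dp)·(p/Q_d) = -40.872 × 15.6/773.1984 ≈ -0.825.
|E| < 1, so demand is inelastic at this price.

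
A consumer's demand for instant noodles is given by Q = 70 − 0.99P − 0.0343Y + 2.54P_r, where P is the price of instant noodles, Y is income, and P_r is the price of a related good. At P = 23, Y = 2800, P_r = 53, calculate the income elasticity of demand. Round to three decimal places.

-1.119

Q = 70 − 0.99(23) − 0.0343(2800) + 2.54(53) = 70 − 22.77 − 96.04 + 134.62 = 85.81.
∂Q/∂Y = −0.0343, so E_I = -0.0343·(2800/85.81) ≈ -1.119.
E_I < 0: inferior good.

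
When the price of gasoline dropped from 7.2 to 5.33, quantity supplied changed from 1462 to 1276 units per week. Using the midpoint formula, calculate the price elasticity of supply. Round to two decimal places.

%ΔQ = (1276 − 1462)/[(1462 + 1276)/2] = -186/1369 ≈ -0.1359.
%Δp = (5.33 − 7.2)/[(7.2 + 5.33)/2] = -1.87/6.265 ≈ -0.2985.
Arc elasticity E = %ΔQ/%Δp ≈ -0.1359/-0.2985 ≈ 0.46.
|E| < 1: supply is inelastic over this range.

0.46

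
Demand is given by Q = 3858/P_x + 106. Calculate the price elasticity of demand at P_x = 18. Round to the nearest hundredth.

At P_x = 18, Q = 320.3333.
dQ/dP_x = −3858/P_x² = −11.9074.
Point elasticity E = (dQ/dP_x)·(P_x/Q) = -11.9074 × 18/320.3333 ≈ -0.67.
|E| < 1, so demand is inelastic at this price.

-0.67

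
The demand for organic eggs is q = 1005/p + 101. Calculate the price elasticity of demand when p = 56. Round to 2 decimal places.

-0.15

At p = 56, q = 118.9464.
dq/dp = −1005/p² = −0.3205.
Point elasticity E = (dq/dp)·(p/q) = -0.3205 × 56/118.9464 ≈ -0.15.
|E| < 1, so demand is inelastic at this price.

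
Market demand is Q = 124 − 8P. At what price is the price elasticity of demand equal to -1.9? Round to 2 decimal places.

Set −bP/(a − bP) = −1.9 ⇒ bP = 1.9(a − bP) ⇒ bP(1+1.9) = 1.9·a.
P = 1.9·124/(8·2.9) ≈ 10.16.

10.16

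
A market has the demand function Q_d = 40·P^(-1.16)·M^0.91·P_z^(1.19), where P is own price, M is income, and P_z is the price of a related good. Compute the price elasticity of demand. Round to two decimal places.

For a Cobb–Douglas (constant-elasticity) form Q_d = A·P^α·…, the elasticity with respect to P equals the exponent α at every point.
Here the exponent on P is -1.16, so the price elasticity of demand is -1.16.

-1.16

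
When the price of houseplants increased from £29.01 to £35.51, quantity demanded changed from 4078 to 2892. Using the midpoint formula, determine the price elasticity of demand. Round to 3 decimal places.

%Δq = (2892 − 4078)/[(4078 + 2892)/2] = -1186/3485 ≈ -0.3403.
%ΔP = (35.51 − 29.01)/[(29.01 + 35.51)/2] = 6.5/32.26 ≈ 0.2015.
Arc elasticity E = %Δq/%ΔP ≈ -0.3403/0.2015 ≈ -1.689.
|E| > 1: demand is elastic over this range.

-1.689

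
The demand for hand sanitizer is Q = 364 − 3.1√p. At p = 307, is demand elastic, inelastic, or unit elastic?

At p = 307, Q = 309.6836.
dQ/dp = −3.1/(2√p) = −3.1/(2·17.5214).
Point elasticity E = (dQ/dp)·(p/Q) = -0.0885 × 307/309.6836 ≈ -0.088.
|E| ≈ 0.088 < 1, so demand is inelastic.

inelastic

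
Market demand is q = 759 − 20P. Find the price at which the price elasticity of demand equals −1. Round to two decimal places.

18.98

For linear demand q = a − bP, E = −bP/(a − bP). |E| = 1 ⇒ bP = a − bP ⇒ P = a/(2b).
P = 759/(2·20) ≈ 18.98.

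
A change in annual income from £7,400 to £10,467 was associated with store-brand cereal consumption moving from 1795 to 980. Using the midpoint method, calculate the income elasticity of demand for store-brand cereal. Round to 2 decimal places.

-1.71

%ΔQ = (980 − 1795)/[(1795+980)/2] = -815/1387.5 ≈ -0.5874.
%ΔM = (10,467 − 7,400)/[(7,400+10,467)/2] = 3067/8933.5 ≈ 0.3433.
E_I = %ΔQ/%ΔM ≈ -1.71.
E_I < 0: inferior good.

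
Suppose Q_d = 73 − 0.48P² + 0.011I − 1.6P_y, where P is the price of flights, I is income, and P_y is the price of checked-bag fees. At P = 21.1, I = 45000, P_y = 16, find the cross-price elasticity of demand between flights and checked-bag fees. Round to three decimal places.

Q_d = 73 − 0.48(21.1)² + 0.011(45000) − 1.6(16) = 73 − 213.7008 + 495 − 25.6 = 328.6992.
∂Q_d/∂P_y = −1.6, so E_xy = -1.6·(16/328.6992) ≈ -0.078.
E_xy < 0: the goods are complements.

-0.078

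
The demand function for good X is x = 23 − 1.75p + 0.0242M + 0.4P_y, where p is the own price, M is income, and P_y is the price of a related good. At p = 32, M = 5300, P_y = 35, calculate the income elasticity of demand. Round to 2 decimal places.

Evaluating quantity at (p, M, P_y) gives x = 23 − 1.75(32) + 0.0242(5300) + 0.4(35) = 23 − 56 + 128.26 + 14 = 109.26.
∂x/∂M = +0.0242, so E_I = 0.0242·(5300/109.26) ≈ 1.17.
E_I > 1: normal good (luxury).

1.17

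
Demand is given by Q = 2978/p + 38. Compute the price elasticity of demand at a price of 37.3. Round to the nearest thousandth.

At p = 37.3, Q = 117.8391.
dQ/dp = −2978/p² = −2.1405.
Point elasticity E = (dQ/dp)·(p/Q) = -2.1405 × 37.3/117.8391 ≈ -0.678.
|E| < 1, so demand is inelastic at this price.

-0.678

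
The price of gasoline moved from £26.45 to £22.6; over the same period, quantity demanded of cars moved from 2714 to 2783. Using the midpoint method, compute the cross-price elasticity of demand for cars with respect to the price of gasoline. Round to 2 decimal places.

%ΔQ_x = (2783 − 2714)/[(2714+2783)/2] = 69/2748.5 ≈ 0.0251.
%ΔP_y = (22.6 − 26.45)/[(26.45+22.6)/2] ≈ -0.1570.
E_xy = 0.0251/-0.1570 ≈ -0.16.
E_xy < 0, so cars and gasoline are complements.

-0.16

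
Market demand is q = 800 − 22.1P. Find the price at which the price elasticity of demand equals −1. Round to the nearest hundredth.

For linear demand q = a − bP, E = −bP/(a − bP). |E| = 1 ⇒ bP = a − bP ⇒ P = a/(2b).
P = 800/(2·22.1) ≈ 18.10.

18.10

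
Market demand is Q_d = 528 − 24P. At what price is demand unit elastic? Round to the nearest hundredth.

11.00

For linear demand Q_d = a − bP, E = −bP/(a − bP). |E| = 1 ⇒ bP = a − bP ⇒ P = a/(2b).
P = 528/(2·24) = 11.00.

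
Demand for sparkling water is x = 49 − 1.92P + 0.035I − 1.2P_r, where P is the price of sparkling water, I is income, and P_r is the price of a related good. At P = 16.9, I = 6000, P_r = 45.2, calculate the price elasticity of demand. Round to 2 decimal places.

-0.19

Evaluating quantity at (P, I, P_r) gives x = 49 − 1.92(16.9) + 0.035(6000) − 1.2(45.2) = 49 − 32.448 + 210 − 54.24 = 172.312.
∂x/∂P = −1.92, so E_p = (−1.92)·(16.9/172.312) ≈ -0.19.
|E_p| < 1: demand is inelastic.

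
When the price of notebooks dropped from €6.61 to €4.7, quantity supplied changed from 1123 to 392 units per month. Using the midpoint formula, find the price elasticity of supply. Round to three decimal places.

%ΔQ = (392 − 1123)/[(1123 + 392)/2] = -731/757.5 ≈ -0.9650.
%Δp = (4.7 − 6.61)/[(6.61 + 4.7)/2] = -1.91/5.655 ≈ -0.3378.
Arc elasticity E = %ΔQ/%Δp ≈ -0.9650/-0.3378 ≈ 2.857.
|E| > 1: supply is elastic over this range.

2.857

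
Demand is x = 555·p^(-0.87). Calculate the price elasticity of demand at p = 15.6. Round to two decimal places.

-0.87

For a Cobb–Douglas (constant-elasticity) form x = A·p^α·…, the elasticity with respect to p equals the exponent α at every point.
Here the exponent on p is -0.87, so the price elasticity of demand is -0.87.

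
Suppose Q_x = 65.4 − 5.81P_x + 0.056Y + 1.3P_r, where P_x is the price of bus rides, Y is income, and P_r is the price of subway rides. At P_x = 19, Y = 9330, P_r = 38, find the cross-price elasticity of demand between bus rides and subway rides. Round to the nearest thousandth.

0.094

Evaluating quantity at (P_x, Y, P_r) gives Q_x = 65.4 − 5.81(19) + 0.056(9330) + 1.3(38) = 65.4 − 110.39 + 522.48 + 49.4 = 526.89.
∂Q_x/∂P_r = +1.3, so E_xy = 1.3·(38/526.89) ≈ 0.094.
E_xy > 0: the goods are substitutes.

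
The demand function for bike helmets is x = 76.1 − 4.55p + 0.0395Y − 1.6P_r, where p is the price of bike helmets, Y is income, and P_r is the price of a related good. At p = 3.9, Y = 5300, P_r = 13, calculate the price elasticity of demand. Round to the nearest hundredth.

-0.07

x = 76.1 − 4.55(3.9) + 0.0395(5300) − 1.6(13) = 76.1 − 17.745 + 209.35 − 20.8 = 246.905.
∂x/∂p = −4.55, so E_p = (−4.55)·(3.9/246.905) ≈ -0.07.
|E_p| < 1: demand is inelastic.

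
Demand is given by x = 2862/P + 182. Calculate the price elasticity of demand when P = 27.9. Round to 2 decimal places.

At P = 27.9, x = 284.5806.
dx/dP = −2862/P² = −3.6767.
Point elasticity E = (dx/dP)·(P/x) = -3.6767 × 27.9/284.5806 ≈ -0.36.
|E| < 1, so demand is inelastic at this price.

-0.36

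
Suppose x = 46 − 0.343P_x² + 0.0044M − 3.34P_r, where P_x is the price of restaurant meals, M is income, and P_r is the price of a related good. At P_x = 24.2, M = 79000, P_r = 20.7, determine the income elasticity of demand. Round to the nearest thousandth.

Evaluating quantity at (P_x, M, P_r) gives x = 46 − 0.343(24.2)² + 0.0044(79000) − 3.34(20.7) = 46 − 200.8745 + 347.6 − 69.138 = 123.5875.
∂x/∂M = +0.0044, so E_I = 0.0044·(79000/123.5875) ≈ 2.813.
E_I > 1: normal good (luxury).

2.813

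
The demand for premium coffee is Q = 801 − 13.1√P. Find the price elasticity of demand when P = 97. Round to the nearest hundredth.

At P = 97, Q = 671.98.
dQ/dP = −13.1/(2√P) = −13.1/(2·9.8489).
Point elasticity E = (dQ/dP)·(P/Q) = -0.6651 × 97/671.98 ≈ -0.10.
|E| < 1, so demand is inelastic at this price.

-0.10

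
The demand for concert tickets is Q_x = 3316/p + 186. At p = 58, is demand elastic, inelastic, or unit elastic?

inelastic

At p = 58, Q_x = 243.1724.
dQ_x/dp = −3316/p² = −0.9857.
Point elasticity E = (dQ_x/dp)·(p/Q_x) = -0.9857 × 58/243.1724 ≈ -0.235.
|E| ≈ 0.235 < 1, so demand is inelastic.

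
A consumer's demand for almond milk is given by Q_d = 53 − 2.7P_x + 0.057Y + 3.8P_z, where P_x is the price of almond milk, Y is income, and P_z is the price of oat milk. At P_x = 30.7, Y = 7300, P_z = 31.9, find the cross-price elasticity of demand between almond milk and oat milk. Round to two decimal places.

First evaluate Q_d: 53 − 2.7(30.7) + 0.057(7300) + 3.8(31.9) = 53 − 82.89 + 416.1 + 121.22 = 507.43.
∂Q_d/∂P_z = +3.8, so E_xy = 3.8·(31.9/507.43) ≈ 0.24.
E_xy > 0: the goods are substitutes.

0.24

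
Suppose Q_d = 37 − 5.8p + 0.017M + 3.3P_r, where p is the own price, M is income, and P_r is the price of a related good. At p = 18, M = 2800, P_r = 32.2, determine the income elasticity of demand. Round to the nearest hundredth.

0.55

At the given point, Q_d = 37 − 5.8(18) + 0.017(2800) + 3.3(32.2) = 37 − 104.4 + 47.6 + 106.26 = 86.46.
∂Q_d/∂M = +0.017, so E_I = 0.017·(2800/86.46) ≈ 0.55.
E_I ∈ (0,1): normal good (necessity).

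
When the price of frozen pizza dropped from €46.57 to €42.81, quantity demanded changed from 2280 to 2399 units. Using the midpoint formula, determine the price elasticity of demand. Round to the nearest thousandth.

%Δq = (2399 − 2280)/[(2280 + 2399)/2] = 119/2339.5 ≈ 0.0509.
%Δp = (42.81 − 46.57)/[(46.57 + 42.81)/2] = -3.76/44.69 ≈ -0.0841.
Arc elasticity E = %Δq/%Δp ≈ 0.0509/-0.0841 ≈ -0.605.
|E| < 1: demand is inelastic over this range.

-0.605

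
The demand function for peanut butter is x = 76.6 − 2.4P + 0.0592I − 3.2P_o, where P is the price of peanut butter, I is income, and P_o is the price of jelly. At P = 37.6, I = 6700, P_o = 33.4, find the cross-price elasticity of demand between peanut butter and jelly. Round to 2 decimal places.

-0.39

Evaluating quantity at (P, I, P_o) gives x = 76.6 − 2.4(37.6) + 0.0592(6700) − 3.2(33.4) = 76.6 − 90.24 + 396.64 − 106.88 = 276.12.
∂x/∂P_o = −3.2, so E_xy = -3.2·(33.4/276.12) ≈ -0.39.
E_xy < 0: the goods are complements.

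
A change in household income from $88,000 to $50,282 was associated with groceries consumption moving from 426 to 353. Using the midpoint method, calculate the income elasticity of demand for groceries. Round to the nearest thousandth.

%ΔQ = (353 − 426)/[(426+353)/2] = -73/389.5 ≈ -0.1874.
%ΔI = (50,282 − 88,000)/[(88,000+50,282)/2] = -37718/69141 ≈ -0.5455.
E_I = %ΔQ/%ΔI ≈ 0.344.
E_I ∈ (0,1): normal good (necessity).

0.344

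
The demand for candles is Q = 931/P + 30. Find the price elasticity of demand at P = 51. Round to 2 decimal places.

-0.38

At P = 51, Q = 48.2549.
dQ/dP = −931/P² = −0.3579.
Point elasticity E = (dQ/dP)·(P/Q) = -0.3579 × 51/48.2549 ≈ -0.38.
|E| < 1, so demand is inelastic at this price.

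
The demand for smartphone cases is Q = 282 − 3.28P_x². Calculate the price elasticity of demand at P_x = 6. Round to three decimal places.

At P_x = 6, Q = 163.92.
dQ/dP_x = −2·3.28·P_x = −39.36.
Point elasticity E = (dQ/dP_x)·(P_x/Q) = -39.36 × 6/163.92 ≈ -1.441.
|E| > 1, so demand is elastic at this price.

-1.441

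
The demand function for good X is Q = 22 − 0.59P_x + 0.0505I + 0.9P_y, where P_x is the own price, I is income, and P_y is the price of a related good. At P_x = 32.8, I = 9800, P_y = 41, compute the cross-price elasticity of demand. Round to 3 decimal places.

First evaluate Q: 22 − 0.59(32.8) + 0.0505(9800) + 0.9(41) = 22 − 19.352 + 494.9 + 36.9 = 534.448.
∂Q/∂P_y = +0.9, so E_xy = 0.9·(41/534.448) ≈ 0.069.
E_xy > 0: the goods are substitutes.

0.069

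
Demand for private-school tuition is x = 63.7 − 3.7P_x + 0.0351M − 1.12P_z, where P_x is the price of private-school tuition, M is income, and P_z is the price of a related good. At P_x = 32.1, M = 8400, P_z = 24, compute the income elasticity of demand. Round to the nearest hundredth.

Evaluating quantity at (P_x, M, P_z) gives x = 63.7 − 3.7(32.1) + 0.0351(8400) − 1.12(24) = 63.7 − 118.77 + 294.84 − 26.88 = 212.89.
∂x/∂M = +0.0351, so E_I = 0.0351·(8400/212.89) ≈ 1.38.
E_I > 1: normal good (luxury).

1.38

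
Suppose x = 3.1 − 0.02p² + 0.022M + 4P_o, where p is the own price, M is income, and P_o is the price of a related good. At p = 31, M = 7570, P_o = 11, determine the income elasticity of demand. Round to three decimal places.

0.857

Substituting, x = 3.1 − 0.02(31)² + 0.022(7570) + 4(11) = 3.1 − 19.22 + 166.54 + 44 = 194.42.
∂x/∂M = +0.022, so E_I = 0.022·(7570/194.42) ≈ 0.857.
E_I ∈ (0,1): normal good (necessity).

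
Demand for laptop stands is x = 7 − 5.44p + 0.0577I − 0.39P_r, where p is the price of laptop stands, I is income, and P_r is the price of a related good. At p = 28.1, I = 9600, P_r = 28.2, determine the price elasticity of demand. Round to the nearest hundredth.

Substituting, x = 7 − 5.44(28.1) + 0.0577(9600) − 0.39(28.2) = 7 − 152.864 + 553.92 − 10.998 = 397.058.
∂x/∂p = −5.44, so E_p = (−5.44)·(28.1/397.058) ≈ -0.38.
|E_p| < 1: demand is inelastic.

-0.38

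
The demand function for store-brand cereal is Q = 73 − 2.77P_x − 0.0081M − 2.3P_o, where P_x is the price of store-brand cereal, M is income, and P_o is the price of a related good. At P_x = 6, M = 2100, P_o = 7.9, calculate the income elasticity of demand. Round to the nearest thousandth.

First evaluate Q: 73 − 2.77(6) − 0.0081(2100) − 2.3(7.9) = 73 − 16.62 − 17.01 − 18.17 = 21.2.
∂Q/∂M = −0.0081, so E_I = -0.0081·(2100/21.2) ≈ -0.802.
E_I < 0: inferior good.

-0.802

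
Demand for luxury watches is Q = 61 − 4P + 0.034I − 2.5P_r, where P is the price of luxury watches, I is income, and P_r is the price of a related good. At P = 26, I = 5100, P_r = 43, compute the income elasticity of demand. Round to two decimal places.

7.57

At the given point, Q = 61 − 4(26) + 0.034(5100) − 2.5(43) = 61 − 104 + 173.4 − 107.5 = 22.9.
∂Q/∂I = +0.034, so E_I = 0.034·(5100/22.9) ≈ 7.57.
E_I > 1: normal good (luxury).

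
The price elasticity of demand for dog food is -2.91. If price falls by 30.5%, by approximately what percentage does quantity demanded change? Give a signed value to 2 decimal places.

%ΔQ ≈ E × %ΔP = (-2.91) × (-30.5%) ≈ 88.76%.

88.76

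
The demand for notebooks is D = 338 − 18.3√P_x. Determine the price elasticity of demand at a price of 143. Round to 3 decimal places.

-0.918

At P_x = 143, D = 119.1638.
dD/dP_x = −18.3/(2√P_x) = −18.3/(2·11.9583).
Point elasticity E = (dD/dP_x)·(P_x/D) = -0.7652 × 143/119.1638 ≈ -0.918.
|E| < 1, so demand is inelastic at this price.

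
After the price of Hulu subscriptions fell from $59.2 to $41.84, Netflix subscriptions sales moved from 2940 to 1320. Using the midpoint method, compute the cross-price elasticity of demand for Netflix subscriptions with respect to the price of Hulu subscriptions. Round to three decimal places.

%ΔQ_x = (1320 − 2940)/[(2940+1320)/2] = -1620/2130 ≈ -0.7606.
%ΔP_y = (41.84 − 59.2)/[(59.2+41.84)/2] ≈ -0.3436.
E_xy = -0.7606/-0.3436 ≈ 2.213.
E_xy > 0, so Netflix subscriptions and Hulu subscriptions are substitutes.

2.213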